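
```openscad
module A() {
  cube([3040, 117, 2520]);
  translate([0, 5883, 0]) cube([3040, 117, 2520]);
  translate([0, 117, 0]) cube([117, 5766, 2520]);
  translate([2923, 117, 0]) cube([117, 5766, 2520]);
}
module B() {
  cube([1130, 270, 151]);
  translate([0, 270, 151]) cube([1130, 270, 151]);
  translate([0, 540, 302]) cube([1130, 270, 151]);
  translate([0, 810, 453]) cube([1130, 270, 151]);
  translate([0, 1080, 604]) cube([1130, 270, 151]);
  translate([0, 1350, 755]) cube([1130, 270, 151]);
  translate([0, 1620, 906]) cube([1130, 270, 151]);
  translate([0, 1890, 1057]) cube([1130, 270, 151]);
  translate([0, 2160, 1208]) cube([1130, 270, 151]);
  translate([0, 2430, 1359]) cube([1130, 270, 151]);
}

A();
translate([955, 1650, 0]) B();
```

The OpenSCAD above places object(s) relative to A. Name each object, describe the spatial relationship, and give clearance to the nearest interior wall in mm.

Clearances: x = 838, y = 1533; minimum 838 mm.

A is a house frame. B is a staircase. The staircase sits inside the house frame, centred. The clearance to the nearest interior wall is 838 mm.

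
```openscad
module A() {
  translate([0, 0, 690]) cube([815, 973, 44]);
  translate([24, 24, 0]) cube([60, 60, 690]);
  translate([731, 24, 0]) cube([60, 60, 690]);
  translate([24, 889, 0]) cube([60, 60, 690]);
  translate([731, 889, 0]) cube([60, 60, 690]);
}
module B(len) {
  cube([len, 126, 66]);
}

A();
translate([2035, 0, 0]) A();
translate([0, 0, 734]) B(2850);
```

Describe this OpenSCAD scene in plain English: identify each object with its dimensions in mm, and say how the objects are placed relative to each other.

A is a rectangular dining table. The top is 815×973×44 mm with its upper surface at z = 734 mm. It stands on four 60×60 mm square legs, each inset 24 mm from the nearest pair of top edges, running from the floor to the underside of the top.

B is a rectangular beam 2850 mm long (x), 126 mm deep (y), 66 mm thick (z).

The beam spans the tops of two tables placed 1220 mm apart, resting at z = 734 mm.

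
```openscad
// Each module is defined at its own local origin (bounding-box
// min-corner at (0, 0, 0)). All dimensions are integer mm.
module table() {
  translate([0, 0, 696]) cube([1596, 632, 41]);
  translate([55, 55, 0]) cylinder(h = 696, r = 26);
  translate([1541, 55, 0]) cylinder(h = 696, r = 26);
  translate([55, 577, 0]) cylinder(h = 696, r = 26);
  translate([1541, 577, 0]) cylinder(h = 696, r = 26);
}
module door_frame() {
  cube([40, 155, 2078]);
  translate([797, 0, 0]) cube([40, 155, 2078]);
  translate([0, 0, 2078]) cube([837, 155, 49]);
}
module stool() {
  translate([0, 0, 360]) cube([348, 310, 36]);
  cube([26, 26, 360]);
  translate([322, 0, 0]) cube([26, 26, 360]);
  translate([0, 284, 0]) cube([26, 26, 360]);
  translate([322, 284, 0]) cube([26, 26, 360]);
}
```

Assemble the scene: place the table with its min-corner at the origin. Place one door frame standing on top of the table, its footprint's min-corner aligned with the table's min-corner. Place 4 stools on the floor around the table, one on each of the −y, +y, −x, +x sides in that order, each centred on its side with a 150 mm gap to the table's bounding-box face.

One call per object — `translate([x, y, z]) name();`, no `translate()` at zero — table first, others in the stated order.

table();
translate([0, 0, 737]) door_frame();
translate([624, -460, 0]) stool();
translate([624, 782, 0]) stool();
translate([-498, 161, 0]) stool();
translate([1746, 161, 0]) stool();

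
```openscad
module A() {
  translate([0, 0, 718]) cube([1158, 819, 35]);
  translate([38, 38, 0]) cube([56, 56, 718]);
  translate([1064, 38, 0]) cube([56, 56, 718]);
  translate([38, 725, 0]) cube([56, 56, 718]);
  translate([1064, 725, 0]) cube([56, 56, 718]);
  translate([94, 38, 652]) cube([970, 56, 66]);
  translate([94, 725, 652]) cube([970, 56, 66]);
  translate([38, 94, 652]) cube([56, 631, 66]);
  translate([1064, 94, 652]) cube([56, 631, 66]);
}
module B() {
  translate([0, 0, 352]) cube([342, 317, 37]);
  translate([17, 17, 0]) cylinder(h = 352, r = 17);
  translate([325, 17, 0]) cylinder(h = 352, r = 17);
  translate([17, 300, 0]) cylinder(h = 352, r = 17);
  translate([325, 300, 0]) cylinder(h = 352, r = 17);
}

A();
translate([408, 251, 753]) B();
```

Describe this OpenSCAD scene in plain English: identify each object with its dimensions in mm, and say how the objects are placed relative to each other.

A is a table with a 1158×819 mm rectangular top, 35 mm thick, top surface at z = 753 mm, supported by four 56×56 mm square legs, each inset 38 mm from the nearest pair of top edges, running from the floor. Four apron rails, 56 mm thick and 66 mm tall, run between adjacent legs with their top edges flush with the underside of the top and their outer faces flush with the legs' outer faces.

B is a four-legged stool. The seat is 342×317 mm, 37 mm thick, top at z = 389 mm. It stands on four round legs, each 34 mm in diameter, from z = 0 to the seat underside, each leg's axis is inset half a diameter from the nearest pair of seat edges (so the leg's bounding box is flush with the corner).

The stool is on top of the table, centred.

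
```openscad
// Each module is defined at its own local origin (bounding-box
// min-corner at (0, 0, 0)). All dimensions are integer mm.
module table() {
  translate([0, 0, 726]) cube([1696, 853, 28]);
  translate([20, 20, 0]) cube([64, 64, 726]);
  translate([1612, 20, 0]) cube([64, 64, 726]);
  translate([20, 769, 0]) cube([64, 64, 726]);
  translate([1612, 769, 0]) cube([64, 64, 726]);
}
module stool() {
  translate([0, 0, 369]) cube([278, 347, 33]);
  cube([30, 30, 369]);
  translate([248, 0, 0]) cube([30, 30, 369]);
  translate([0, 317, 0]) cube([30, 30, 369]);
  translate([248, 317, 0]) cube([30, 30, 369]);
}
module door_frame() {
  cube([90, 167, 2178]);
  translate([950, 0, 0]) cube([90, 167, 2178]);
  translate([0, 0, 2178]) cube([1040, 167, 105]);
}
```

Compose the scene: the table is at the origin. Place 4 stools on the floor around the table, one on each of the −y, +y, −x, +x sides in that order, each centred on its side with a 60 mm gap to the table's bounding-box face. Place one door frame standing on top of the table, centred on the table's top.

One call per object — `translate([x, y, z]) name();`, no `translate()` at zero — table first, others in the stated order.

table();
translate([709, -407, 0]) stool();
translate([709, 913, 0]) stool();
translate([-338, 253, 0]) stool();
translate([1756, 253, 0]) stool();
translate([328, 343, 754]) door_frame();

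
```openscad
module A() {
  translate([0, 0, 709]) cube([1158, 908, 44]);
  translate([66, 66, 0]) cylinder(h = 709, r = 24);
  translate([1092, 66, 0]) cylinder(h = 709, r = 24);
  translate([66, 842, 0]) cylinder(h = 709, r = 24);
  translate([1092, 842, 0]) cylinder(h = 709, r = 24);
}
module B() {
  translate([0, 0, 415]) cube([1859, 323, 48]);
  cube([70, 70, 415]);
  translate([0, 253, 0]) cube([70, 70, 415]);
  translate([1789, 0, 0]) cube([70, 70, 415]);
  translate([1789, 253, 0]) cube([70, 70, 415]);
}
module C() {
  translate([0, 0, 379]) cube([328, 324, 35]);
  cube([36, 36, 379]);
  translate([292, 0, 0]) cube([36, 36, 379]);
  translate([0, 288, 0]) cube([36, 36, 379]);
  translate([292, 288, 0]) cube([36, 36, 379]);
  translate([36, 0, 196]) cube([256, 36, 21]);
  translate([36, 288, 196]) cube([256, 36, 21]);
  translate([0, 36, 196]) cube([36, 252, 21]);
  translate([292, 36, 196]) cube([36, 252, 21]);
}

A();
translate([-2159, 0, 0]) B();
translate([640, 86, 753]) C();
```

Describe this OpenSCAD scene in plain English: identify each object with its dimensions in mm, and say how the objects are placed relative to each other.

A is a table: top 1158 mm (x) × 908 mm (y), 44 mm thick, upper face at z = 753 mm, on four round legs of 48 mm diameter, each leg's bounding box inset 42 mm from the nearest pair of top edges, running from z = 0 to the bottom of the top.

B is a long wooden bench with a 1859 mm (x) × 323 mm (y) seat, 48 mm thick, its top surface 463 mm above the floor. Four 70 mm square legs at the seat corners, flush with the edges, run from z = 0 to the seat underside.

C is a four-legged stool. The seat is a 328×324×35 mm slab whose top surface is at z = 414 mm; four square legs, each 36×36 mm in cross-section, run from the floor (z = 0) to the underside of the seat, each flush with a corner of the seat. Four stretchers, 36 mm wide and 21 mm tall, connect adjacent legs with their undersides at z = 196 mm, each running between the inner faces of the legs it joins and aligned with the legs' outer faces on the other axis.

The bench is on the floor beside the table on its −x side. The stool is on top of the table.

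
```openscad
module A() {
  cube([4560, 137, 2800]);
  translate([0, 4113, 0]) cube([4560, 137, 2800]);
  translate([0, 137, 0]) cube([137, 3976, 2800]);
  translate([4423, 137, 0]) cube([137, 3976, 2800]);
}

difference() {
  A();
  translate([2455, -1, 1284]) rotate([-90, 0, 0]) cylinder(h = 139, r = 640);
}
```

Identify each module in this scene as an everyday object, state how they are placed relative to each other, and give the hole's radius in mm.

The subtracted cylinder has r = 640 mm.

A is a house frame. The house frame has a circular hole through its front wall. The hole's radius is 640 mm.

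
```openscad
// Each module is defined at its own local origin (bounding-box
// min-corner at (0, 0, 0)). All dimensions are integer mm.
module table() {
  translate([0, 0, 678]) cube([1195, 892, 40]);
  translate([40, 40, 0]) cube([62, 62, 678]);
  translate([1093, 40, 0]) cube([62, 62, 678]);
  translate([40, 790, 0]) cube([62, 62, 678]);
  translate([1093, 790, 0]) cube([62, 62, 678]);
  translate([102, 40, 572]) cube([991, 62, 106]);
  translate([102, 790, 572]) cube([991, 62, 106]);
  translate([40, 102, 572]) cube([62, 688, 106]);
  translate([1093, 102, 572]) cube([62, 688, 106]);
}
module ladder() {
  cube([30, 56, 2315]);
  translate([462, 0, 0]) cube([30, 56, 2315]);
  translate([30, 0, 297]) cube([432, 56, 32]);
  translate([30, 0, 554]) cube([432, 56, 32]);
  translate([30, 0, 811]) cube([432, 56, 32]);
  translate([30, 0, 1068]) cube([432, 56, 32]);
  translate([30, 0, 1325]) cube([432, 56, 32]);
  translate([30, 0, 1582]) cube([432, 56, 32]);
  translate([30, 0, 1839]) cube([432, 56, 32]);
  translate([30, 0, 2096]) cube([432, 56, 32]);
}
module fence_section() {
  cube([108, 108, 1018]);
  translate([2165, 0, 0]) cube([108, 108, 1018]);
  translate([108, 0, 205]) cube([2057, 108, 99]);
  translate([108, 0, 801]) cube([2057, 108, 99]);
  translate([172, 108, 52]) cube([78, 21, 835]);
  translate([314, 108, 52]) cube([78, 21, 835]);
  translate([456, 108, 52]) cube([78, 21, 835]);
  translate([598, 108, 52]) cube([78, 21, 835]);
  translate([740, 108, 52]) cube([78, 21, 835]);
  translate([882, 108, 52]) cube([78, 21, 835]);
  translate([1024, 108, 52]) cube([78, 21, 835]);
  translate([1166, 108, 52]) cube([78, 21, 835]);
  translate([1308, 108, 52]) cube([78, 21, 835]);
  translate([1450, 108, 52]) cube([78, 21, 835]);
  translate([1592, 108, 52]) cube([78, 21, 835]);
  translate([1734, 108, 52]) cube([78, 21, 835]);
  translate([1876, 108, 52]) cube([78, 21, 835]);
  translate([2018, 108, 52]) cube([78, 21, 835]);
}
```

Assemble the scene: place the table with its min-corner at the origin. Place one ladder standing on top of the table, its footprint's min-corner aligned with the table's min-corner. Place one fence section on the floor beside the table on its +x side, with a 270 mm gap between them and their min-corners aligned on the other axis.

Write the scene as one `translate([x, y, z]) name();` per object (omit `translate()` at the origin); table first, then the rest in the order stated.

table();
translate([0, 0, 718]) ladder();
translate([1465, 0, 0]) fence_section();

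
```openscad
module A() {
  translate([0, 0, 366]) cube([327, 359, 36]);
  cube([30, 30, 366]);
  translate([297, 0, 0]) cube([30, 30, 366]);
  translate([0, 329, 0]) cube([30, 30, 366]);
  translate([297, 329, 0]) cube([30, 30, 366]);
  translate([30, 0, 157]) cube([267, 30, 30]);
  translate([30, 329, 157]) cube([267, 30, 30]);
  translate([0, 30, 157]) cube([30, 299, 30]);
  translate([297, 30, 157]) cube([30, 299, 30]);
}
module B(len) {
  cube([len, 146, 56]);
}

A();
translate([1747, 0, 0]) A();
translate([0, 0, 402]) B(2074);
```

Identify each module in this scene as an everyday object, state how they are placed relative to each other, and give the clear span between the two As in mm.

A is a stool. B is a beam. A beam spans the tops of two stools. The clear span between the two stools is 1420 mm.

Second stool starts at x = 1747; first ends at x = 327; clear span = 1747 − 327 = 1420 mm.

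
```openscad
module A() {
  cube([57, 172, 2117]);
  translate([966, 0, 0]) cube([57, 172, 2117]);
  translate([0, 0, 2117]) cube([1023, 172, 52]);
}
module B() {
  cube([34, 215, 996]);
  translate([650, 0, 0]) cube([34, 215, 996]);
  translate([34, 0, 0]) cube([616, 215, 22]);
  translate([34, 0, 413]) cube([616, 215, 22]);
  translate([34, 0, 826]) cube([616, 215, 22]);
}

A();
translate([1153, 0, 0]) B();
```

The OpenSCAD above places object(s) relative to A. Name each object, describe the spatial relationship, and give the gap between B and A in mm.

The bookshelf's nearest face is 130 mm from the door frame's +x face.

A is a door frame. B is a bookshelf. The bookshelf is on the floor beside the door frame on its +x side. The gap between the bookshelf and the door frame is 130 mm.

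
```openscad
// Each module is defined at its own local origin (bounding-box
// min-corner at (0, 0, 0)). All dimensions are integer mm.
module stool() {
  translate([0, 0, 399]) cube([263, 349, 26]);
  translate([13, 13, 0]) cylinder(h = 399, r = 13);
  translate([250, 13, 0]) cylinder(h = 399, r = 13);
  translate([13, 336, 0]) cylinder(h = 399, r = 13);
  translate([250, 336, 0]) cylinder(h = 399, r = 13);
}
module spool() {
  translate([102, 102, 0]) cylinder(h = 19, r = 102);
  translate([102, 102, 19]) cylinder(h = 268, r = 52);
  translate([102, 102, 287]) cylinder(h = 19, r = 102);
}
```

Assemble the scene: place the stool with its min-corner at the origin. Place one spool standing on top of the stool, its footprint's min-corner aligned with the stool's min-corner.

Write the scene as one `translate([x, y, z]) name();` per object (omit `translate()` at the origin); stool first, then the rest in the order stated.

stool();
translate([0, 0, 425]) spool();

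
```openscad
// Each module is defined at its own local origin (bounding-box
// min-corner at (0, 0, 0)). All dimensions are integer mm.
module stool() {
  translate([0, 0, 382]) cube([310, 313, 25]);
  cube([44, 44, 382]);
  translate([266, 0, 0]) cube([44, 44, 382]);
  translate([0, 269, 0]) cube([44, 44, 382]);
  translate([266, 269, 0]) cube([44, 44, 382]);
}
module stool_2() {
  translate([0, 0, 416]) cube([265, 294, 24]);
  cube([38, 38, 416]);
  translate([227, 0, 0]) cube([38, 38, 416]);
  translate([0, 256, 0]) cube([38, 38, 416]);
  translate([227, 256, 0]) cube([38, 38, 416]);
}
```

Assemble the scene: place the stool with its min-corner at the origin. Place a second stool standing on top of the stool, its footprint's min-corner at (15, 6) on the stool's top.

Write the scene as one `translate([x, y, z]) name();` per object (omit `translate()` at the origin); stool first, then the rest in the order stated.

stool();
translate([15, 6, 407]) stool_2();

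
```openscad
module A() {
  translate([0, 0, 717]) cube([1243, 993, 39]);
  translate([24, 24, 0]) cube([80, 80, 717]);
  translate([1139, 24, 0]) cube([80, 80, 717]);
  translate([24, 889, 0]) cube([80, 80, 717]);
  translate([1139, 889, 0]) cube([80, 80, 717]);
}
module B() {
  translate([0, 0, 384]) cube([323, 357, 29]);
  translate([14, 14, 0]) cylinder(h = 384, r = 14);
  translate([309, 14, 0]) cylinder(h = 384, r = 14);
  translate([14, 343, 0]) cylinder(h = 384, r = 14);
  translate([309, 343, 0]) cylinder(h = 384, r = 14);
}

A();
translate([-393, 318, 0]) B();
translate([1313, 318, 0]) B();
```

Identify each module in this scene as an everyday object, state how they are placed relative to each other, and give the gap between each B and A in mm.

Each stool's nearest face is 70 mm from the table's bounding box.

A is a table. B is a stool. Two stools sit around the table at the −x, +x sides. The gap between each stool and the table is 70 mm.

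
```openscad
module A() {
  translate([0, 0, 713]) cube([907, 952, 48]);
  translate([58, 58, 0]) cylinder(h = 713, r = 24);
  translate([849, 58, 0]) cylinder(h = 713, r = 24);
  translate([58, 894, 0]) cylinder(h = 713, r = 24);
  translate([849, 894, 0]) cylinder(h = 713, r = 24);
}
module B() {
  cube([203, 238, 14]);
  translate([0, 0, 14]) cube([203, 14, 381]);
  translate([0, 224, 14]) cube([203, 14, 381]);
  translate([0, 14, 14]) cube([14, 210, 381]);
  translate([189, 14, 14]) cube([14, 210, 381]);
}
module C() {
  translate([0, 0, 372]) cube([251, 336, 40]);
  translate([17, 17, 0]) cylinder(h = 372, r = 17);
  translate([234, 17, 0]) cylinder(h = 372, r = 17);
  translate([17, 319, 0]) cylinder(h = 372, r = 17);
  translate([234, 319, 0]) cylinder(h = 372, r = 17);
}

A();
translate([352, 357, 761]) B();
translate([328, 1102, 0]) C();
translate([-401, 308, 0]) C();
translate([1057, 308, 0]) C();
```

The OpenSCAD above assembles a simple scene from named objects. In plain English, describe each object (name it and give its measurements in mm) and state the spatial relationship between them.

A is a table with a 907×952 mm rectangular top, 48 mm thick, top surface at z = 761 mm, supported by four round legs of 48 mm diameter, each leg's bounding box inset 34 mm from the nearest pair of top edges, running from the floor.

B is an open storage box with external size 203×238×395 mm and wall thickness 14 mm (the base is also 14 mm thick). The base covers the whole footprint; the four walls stand on the base, with the y-facing walls full-width and the x-facing walls fitting between their inner faces.

C is a simple wooden stool: a rectangular seat 251 mm (x) by 336 mm (y), 40 mm thick, top face at z = 412 mm, on four round legs, each 34 mm in diameter. The legs rest on z = 0, each leg's axis is inset half a diameter from the nearest pair of seat edges (so the leg's bounding box is flush with the corner).

The open box is on top of the table, centred. Three stools sit around the table at the +y, −x, +x sides.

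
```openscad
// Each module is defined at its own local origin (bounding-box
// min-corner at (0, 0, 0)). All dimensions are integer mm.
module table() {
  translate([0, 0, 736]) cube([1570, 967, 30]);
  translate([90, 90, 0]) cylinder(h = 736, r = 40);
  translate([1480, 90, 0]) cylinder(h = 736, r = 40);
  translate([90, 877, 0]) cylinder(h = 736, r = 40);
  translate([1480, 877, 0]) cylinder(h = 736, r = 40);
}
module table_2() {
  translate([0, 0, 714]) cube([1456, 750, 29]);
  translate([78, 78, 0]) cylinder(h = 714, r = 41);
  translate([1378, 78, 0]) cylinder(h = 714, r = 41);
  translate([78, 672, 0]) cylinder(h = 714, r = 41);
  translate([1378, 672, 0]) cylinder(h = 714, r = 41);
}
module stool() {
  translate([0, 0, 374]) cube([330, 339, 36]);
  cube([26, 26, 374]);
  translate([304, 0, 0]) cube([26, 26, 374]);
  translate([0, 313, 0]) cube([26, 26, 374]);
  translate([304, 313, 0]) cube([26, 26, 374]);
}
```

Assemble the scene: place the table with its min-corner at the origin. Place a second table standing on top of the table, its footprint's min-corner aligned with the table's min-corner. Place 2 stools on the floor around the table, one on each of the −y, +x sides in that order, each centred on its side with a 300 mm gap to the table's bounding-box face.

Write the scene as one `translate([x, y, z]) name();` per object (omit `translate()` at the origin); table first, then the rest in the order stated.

table();
translate([0, 0, 766]) table_2();
translate([620, -639, 0]) stool();
translate([1870, 314, 0]) stool();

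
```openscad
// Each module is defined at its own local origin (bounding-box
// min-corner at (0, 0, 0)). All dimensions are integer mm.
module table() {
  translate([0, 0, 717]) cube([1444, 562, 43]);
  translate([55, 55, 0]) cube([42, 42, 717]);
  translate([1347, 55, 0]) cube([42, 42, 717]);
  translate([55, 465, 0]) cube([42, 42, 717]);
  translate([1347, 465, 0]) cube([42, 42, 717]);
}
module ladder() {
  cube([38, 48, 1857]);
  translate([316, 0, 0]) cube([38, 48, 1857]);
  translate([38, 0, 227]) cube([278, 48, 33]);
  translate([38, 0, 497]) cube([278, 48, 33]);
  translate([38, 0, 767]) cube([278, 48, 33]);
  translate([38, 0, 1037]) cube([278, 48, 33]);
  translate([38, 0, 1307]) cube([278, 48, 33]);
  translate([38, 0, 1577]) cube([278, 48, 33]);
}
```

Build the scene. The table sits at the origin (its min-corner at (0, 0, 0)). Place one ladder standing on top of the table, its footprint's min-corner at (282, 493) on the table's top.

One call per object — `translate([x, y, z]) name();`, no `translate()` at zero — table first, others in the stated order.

table();
translate([282, 493, 760]) ladder();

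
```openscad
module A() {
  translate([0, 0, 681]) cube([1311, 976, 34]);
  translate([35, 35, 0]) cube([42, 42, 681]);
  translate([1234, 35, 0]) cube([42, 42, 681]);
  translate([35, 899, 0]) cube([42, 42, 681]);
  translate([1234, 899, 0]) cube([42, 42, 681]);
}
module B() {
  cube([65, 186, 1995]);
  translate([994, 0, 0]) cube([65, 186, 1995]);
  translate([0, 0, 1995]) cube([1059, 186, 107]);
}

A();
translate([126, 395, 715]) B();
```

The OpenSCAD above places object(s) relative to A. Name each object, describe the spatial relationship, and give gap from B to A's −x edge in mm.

The door frame's min-x is at 126; the table's min-x is 0; gap = 126 mm.

A is a table. B is a door frame. The door frame is on top of the table, centred. The gap from the door frame to the table's −x edge is 126 mm.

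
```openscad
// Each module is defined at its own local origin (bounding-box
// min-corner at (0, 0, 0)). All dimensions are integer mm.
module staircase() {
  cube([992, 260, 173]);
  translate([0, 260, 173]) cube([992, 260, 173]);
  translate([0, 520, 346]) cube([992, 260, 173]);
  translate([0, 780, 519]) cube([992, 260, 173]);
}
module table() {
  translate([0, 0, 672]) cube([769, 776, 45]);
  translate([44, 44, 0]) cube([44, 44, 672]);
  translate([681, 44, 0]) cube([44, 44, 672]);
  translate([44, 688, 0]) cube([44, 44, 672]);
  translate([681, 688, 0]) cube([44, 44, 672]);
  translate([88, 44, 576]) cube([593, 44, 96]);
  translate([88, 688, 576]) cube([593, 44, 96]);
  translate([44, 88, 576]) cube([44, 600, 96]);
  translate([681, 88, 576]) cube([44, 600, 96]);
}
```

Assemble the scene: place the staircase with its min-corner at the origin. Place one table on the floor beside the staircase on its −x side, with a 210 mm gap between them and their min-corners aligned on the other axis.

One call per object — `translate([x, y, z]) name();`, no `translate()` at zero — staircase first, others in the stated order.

staircase();
translate([-979, 0, 0]) table();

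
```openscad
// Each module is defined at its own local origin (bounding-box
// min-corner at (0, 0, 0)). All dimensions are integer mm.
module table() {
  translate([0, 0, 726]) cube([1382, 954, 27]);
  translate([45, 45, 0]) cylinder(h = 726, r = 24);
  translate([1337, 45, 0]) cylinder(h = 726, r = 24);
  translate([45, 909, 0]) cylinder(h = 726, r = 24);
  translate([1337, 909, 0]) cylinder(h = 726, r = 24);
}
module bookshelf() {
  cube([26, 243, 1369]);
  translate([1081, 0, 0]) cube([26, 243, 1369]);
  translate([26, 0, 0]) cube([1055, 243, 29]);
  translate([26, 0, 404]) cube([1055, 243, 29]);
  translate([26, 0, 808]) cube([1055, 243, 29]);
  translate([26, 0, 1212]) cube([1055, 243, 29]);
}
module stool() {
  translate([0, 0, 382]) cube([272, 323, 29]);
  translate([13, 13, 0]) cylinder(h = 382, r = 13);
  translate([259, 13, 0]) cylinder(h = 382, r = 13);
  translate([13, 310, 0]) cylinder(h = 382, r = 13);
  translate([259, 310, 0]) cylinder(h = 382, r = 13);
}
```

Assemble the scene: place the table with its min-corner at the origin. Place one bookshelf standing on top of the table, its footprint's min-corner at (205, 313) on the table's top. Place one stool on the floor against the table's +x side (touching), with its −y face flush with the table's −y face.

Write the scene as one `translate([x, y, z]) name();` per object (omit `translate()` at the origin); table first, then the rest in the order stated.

table();
translate([205, 313, 753]) bookshelf();
translate([1382, 0, 0]) stool();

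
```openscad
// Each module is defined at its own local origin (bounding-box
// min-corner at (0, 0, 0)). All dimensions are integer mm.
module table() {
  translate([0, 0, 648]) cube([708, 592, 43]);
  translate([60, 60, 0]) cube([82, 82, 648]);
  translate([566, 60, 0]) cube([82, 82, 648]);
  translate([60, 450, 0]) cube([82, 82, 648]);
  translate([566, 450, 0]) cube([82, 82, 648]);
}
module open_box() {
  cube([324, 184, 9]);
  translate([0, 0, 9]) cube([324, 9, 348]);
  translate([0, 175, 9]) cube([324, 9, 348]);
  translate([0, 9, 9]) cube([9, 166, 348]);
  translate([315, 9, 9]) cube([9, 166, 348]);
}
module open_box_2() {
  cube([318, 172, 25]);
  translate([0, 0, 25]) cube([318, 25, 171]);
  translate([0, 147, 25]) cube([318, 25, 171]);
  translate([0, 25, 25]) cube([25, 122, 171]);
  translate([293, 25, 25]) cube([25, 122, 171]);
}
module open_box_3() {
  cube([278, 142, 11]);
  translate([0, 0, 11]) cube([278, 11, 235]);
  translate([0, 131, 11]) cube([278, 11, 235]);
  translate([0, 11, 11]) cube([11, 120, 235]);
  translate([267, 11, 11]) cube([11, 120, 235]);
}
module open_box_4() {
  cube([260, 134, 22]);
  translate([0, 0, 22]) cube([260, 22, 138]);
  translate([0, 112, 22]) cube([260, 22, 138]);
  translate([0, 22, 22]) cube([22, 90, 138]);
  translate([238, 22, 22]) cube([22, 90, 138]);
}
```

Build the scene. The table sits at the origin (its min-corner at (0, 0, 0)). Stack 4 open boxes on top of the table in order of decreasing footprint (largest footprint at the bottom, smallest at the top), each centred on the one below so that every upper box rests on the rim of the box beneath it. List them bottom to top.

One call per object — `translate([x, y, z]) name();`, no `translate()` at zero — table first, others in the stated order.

table();
translate([192, 204, 691]) open_box();
translate([195, 210, 1048]) open_box_2();
translate([215, 225, 1244]) open_box_3();
translate([224, 229, 1490]) open_box_4();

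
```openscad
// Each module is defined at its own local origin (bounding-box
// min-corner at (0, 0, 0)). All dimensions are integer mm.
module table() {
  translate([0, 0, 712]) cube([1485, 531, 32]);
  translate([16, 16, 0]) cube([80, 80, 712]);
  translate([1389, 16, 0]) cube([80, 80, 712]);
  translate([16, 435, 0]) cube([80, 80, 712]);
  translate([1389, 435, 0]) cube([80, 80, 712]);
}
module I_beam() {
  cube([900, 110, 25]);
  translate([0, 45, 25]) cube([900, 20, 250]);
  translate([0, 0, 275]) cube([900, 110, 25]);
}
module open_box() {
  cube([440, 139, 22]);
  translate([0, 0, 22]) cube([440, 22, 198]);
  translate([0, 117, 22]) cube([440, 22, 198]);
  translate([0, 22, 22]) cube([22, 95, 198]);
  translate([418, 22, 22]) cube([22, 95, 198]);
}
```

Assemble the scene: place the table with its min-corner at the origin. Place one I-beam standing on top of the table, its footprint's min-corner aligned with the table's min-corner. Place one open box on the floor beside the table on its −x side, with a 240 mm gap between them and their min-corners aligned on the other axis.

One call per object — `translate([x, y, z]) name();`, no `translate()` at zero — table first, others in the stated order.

table();
translate([0, 0, 744]) I_beam();
translate([-680, 0, 0]) open_box();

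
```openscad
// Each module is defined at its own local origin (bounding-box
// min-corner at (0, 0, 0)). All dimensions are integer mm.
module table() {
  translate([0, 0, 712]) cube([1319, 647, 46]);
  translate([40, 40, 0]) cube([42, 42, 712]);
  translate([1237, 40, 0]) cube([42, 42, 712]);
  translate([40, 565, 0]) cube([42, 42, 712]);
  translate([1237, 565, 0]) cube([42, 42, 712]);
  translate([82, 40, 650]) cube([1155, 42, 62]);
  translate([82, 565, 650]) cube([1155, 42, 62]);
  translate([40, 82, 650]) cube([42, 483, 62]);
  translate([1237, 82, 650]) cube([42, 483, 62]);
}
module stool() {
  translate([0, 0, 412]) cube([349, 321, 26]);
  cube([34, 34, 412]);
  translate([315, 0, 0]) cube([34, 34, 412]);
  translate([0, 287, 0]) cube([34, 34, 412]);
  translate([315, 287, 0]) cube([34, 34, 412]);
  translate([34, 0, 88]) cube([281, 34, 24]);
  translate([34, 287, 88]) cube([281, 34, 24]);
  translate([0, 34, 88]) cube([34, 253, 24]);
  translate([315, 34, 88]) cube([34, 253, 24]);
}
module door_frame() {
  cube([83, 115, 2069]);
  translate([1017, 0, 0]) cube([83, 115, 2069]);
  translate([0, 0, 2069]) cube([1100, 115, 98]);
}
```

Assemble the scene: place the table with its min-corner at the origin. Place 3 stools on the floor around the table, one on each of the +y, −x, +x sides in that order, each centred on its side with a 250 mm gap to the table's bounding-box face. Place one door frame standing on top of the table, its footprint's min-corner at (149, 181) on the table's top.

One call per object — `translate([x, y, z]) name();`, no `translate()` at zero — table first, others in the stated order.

table();
translate([485, 897, 0]) stool();
translate([-599, 163, 0]) stool();
translate([1569, 163, 0]) stool();
translate([149, 181, 758]) door_frame();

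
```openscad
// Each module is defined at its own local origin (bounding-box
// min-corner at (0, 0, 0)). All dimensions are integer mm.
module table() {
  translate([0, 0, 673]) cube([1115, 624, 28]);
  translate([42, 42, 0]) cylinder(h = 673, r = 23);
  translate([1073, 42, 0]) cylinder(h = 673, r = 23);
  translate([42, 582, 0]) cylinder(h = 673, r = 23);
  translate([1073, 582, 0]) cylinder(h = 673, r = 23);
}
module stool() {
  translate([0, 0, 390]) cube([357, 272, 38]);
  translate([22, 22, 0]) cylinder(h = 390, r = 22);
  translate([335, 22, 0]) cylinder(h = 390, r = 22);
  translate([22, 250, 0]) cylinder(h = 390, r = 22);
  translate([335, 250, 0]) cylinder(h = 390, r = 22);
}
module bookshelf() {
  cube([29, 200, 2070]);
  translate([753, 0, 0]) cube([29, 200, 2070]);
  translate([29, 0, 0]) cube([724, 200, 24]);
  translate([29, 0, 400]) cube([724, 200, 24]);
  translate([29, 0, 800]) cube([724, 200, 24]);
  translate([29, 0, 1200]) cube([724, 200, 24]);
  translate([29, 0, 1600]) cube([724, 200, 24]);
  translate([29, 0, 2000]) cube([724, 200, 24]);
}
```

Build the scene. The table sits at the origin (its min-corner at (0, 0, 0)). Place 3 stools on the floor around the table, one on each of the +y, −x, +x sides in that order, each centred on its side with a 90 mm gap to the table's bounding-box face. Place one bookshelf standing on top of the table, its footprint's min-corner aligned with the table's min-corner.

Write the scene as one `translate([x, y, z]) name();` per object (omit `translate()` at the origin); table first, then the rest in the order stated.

table();
translate([379, 714, 0]) stool();
translate([-447, 176, 0]) stool();
translate([1205, 176, 0]) stool();
translate([0, 0, 701]) bookshelf();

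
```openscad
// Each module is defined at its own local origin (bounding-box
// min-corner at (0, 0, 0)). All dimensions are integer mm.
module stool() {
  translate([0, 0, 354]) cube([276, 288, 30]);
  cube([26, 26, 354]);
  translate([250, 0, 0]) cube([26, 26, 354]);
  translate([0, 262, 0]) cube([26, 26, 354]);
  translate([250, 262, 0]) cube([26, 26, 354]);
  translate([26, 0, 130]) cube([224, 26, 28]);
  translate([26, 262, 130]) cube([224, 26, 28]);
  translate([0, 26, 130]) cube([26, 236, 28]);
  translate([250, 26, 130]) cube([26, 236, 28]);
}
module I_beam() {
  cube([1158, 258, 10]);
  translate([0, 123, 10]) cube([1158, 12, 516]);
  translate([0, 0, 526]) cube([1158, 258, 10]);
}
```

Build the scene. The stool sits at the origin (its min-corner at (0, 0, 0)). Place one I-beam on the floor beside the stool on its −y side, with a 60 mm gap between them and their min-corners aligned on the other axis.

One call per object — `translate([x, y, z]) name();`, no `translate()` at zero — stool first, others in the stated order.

stool();
translate([0, -318, 0]) I_beam();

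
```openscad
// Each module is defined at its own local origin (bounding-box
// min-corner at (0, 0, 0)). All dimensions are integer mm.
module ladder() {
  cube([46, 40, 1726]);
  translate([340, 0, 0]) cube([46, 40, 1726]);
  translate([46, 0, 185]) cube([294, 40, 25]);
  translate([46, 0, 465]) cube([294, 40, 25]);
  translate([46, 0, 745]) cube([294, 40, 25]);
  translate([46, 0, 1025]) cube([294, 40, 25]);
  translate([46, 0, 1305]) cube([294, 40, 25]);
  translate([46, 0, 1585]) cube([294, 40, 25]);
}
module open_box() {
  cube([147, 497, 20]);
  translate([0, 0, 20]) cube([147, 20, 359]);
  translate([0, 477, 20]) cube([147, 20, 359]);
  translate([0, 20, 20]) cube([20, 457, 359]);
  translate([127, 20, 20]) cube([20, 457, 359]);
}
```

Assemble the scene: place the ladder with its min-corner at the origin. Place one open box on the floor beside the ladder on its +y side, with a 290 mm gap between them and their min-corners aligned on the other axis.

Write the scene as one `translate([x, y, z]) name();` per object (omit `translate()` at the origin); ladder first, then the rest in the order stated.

ladder();
translate([0, 330, 0]) open_box();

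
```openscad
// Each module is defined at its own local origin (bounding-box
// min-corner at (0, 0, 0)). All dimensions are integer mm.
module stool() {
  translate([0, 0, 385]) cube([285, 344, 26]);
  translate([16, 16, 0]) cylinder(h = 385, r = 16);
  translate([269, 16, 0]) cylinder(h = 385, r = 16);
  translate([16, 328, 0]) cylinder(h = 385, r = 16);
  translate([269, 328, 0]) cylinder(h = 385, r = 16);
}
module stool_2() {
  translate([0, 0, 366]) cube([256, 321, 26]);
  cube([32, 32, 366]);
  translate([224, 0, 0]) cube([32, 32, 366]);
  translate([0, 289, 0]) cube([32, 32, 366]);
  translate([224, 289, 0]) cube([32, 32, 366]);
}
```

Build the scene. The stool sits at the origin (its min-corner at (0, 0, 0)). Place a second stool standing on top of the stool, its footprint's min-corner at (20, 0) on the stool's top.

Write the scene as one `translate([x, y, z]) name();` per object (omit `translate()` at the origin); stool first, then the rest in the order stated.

stool();
translate([20, 0, 411]) stool_2();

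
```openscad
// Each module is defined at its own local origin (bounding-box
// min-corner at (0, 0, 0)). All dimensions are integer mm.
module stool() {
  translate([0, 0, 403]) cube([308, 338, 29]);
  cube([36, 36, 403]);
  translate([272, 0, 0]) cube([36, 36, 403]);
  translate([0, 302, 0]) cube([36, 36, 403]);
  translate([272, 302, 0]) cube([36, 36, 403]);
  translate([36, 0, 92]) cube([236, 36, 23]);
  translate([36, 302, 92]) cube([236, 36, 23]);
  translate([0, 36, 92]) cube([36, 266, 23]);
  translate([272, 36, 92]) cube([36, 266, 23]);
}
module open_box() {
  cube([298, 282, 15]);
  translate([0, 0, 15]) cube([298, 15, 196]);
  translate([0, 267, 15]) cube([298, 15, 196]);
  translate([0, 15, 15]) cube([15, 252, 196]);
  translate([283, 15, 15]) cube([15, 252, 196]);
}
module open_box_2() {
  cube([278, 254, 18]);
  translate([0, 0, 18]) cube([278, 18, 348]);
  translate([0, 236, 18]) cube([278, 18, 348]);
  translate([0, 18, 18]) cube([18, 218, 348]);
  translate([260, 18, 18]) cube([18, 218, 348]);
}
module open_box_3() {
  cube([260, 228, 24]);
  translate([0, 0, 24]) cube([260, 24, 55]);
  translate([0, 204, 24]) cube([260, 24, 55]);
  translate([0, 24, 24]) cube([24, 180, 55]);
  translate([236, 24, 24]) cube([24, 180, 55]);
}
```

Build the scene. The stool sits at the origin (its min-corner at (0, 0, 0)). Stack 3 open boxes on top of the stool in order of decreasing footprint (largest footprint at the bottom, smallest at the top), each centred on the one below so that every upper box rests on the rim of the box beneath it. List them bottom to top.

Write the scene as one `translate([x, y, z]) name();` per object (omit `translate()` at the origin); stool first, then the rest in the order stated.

stool();
translate([5, 28, 432]) open_box();
translate([15, 42, 643]) open_box_2();
translate([24, 55, 1009]) open_box_3();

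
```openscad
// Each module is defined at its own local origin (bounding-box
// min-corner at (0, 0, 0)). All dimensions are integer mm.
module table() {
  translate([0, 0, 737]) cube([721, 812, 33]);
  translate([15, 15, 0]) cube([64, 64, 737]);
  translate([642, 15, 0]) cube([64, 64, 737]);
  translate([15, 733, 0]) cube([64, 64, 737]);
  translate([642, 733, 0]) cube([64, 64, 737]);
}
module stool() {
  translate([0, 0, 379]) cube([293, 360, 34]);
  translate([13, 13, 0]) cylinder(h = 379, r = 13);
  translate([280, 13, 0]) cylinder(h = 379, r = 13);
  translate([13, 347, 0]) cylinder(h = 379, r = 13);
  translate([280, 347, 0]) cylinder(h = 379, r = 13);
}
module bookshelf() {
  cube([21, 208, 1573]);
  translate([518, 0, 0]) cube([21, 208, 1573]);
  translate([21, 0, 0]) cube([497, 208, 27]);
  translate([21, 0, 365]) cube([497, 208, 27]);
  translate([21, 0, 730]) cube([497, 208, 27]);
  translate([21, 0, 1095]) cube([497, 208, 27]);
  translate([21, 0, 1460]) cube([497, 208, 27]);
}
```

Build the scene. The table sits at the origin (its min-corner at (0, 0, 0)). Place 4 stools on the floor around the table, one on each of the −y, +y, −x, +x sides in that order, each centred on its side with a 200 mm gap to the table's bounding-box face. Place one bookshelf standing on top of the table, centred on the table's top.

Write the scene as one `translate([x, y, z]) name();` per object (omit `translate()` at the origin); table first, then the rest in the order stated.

table();
translate([214, -560, 0]) stool();
translate([214, 1012, 0]) stool();
translate([-493, 226, 0]) stool();
translate([921, 226, 0]) stool();
translate([91, 302, 770]) bookshelf();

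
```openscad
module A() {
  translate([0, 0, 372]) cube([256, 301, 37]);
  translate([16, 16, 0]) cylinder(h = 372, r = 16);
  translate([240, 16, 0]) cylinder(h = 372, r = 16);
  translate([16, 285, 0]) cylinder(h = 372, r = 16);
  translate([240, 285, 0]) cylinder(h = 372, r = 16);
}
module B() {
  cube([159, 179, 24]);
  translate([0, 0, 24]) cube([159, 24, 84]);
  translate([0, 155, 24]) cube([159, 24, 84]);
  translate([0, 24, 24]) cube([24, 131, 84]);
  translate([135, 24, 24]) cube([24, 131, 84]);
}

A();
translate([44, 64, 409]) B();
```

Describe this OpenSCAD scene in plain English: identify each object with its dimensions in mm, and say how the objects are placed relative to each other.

A is a four-legged stool. The seat is 256×301 mm, 37 mm thick, top at z = 409 mm. It stands on four round legs, each 32 mm in diameter, from z = 0 to the seat underside, each leg's axis is inset half a diameter from the nearest pair of seat edges (so the leg's bounding box is flush with the corner).

B is an open-topped rectangular box: outside dimensions 159×179×108 mm, with a uniform wall and base thickness of 24 mm. The base is a full 159×179 slab on the floor; four walls sit on top of the base. The front and back walls (the −y and +y sides) span the full width; the two side walls fit between them.

The open box is on top of the stool.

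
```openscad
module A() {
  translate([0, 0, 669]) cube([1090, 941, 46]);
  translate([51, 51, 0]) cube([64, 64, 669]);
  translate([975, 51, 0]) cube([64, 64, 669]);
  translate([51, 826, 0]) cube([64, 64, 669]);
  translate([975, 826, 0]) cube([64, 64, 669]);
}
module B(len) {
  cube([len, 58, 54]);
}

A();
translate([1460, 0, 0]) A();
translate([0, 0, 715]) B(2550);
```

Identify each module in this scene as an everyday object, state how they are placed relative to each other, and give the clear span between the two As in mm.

Second table starts at x = 1460; first ends at x = 1090; clear span = 1460 − 1090 = 370 mm.

A is a table. B is a beam. A beam spans the tops of two tables. The clear span between the two tables is 370 mm.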